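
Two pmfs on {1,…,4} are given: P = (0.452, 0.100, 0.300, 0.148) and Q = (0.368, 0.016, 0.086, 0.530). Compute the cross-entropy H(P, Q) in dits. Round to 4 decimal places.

0.7363 dits

H(P,Q) = −Σ p·log₁₀ q.
  −0.452·log₁₀(0.368) = 0.19624
  −0.100·log₁₀(0.016) = 0.17959
  −0.300·log₁₀(0.086) = 0.31965
  −0.148·log₁₀(0.530) = 0.04081
H(P,Q) = 0.7363 dits.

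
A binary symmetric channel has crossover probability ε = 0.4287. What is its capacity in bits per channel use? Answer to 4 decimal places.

0.0147 bits

Binary symmetric channel: C = 1 − h₂(ε) where h₂ is the binary entropy function.
h₂(0.4287) = −0.4287·log₂0.4287 − 0.5713·log₂0.5713 = 0.9853.
C = 1 − 0.9853 = 0.0147 bits per channel use.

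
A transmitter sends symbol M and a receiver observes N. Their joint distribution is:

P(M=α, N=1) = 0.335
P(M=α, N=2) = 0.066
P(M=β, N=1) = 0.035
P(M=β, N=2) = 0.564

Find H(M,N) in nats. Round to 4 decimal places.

0.9861 nats

H(M,N) = −Σ p(x,y)·ln p(x,y) over all 4 cells.
  cell (α,1): −0.335·ln0.335 = 0.36636
  cell (α,2): −0.066·ln0.066 = 0.17939
  cell (β,1): −0.035·ln0.035 = 0.11733
  cell (β,2): −0.564·ln0.564 = 0.32300
Sum = 0.9861 nats.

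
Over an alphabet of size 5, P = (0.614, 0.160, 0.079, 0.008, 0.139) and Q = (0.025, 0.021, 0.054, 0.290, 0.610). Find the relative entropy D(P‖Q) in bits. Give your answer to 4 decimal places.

3.0097 bits

D(P‖Q) = Σ p·log₂(p/q).
  0.614·log₂(0.614/0.025) = 2.83560
  0.160·log₂(0.160/0.021) = 0.46874
  0.079·log₂(0.079/0.054) = 0.04336
  0.008·log₂(0.008/0.290) = -0.04144
  0.139·log₂(0.139/0.610) = -0.29659
D(P‖Q) = 3.0097 bits.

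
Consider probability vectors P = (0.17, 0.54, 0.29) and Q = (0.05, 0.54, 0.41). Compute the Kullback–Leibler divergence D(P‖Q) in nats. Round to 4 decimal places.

0.1076 nats

D(P‖Q) = Σ p·ln(p/q).
  0.17·ln(0.17/0.05) = 0.20804
  0.54·ln(0.54/0.54) = 0.00000
  0.29·ln(0.29/0.41) = -0.10042
D(P‖Q) = 0.1076 nats.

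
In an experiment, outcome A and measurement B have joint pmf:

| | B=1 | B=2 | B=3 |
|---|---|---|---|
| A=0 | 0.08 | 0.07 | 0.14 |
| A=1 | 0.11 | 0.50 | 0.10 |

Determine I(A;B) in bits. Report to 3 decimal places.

Marginals: p(A) = (0.2900, 0.7100), p(B) = (0.1900, 0.5700, 0.2400).
I(A;B) = H(A) + H(B) − H(A,B).
H(A) = 0.8687, H(B) = 1.4116, H(A,B) = 2.1397.
I(A;B) = 0.8687 + 1.4116 − 2.1397 = 0.141 bits.

0.141 bits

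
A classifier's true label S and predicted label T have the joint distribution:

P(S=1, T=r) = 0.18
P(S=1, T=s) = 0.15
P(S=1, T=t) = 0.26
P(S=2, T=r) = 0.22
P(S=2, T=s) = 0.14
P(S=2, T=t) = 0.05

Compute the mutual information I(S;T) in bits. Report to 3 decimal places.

0.092 bits

Marginals: p(S) = (0.5900, 0.4100), p(T) = (0.4000, 0.2900, 0.3100).
I(S;T) = H(S) + H(T) − H(S,T).
H(S) = 0.9765, H(T) = 1.5705, H(S,T) = 2.4549.
I(S;T) = 0.9765 + 1.5705 − 2.4549 = 0.092 bits.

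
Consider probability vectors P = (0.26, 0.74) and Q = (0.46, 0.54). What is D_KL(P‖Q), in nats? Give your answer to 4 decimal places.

D(P‖Q) = Σ p·ln(p/q).
  0.26·ln(0.26/0.46) = -0.14834
  0.74·ln(0.74/0.54) = 0.23316
D(P‖Q) = 0.0848 nats.

0.0848 nats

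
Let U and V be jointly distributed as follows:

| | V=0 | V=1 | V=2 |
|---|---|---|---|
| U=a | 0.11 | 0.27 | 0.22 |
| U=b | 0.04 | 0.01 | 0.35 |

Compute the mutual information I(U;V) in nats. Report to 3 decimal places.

Marginals: p(U) = (0.6000, 0.4000), p(V) = (0.1500, 0.2800, 0.5700).
I(U;V) = Σ p(x,y)·ln[p(x,y)/(p(x)p(y))].
  (a,0): 0.11·ln(1.2222) = 0.0221
  (a,1): 0.27·ln(1.6071) = 0.1281
  (a,2): 0.22·ln(0.6433) = -0.0971
  (b,0): 0.04·ln(0.6667) = -0.0162
  (b,1): 0.01·ln(0.0893) = -0.0242
  (b,2): 0.35·ln(1.5351) = 0.1500
Sum = 0.163 nats.

0.163 nats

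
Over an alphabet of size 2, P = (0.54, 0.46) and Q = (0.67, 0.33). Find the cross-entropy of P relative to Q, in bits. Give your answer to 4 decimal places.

1.0477 bits

H(P,Q) = −Σ p·log₂ q.
  −0.54·log₂(0.67) = 0.31199
  −0.46·log₂(0.33) = 0.73575
H(P,Q) = 1.0477 bits.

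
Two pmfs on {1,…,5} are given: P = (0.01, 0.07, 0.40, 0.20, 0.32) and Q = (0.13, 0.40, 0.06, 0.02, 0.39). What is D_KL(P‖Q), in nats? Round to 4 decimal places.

1.0084 nats

D(P‖Q) = Σ p·ln(p/q).
  0.01·ln(0.01/0.13) = -0.02565
  0.07·ln(0.07/0.40) = -0.12201
  0.40·ln(0.40/0.06) = 0.75885
  0.20·ln(0.20/0.02) = 0.46052
  0.32·ln(0.32/0.39) = -0.06330
D(P‖Q) = 1.0084 nats.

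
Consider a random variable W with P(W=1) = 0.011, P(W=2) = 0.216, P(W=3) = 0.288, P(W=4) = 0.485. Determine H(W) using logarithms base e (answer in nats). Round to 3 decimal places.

1.090 nats

H(W) = −Σ p·ln p.
  −(0.011)·ln(0.011) = 0.0496
  −(0.216)·ln(0.216) = 0.3310
  −(0.288)·ln(0.288) = 0.3585
  −(0.485)·ln(0.485) = 0.3509
Sum: 0.0496 + 0.3310 + 0.3585 + 0.3509 = 1.090 nats.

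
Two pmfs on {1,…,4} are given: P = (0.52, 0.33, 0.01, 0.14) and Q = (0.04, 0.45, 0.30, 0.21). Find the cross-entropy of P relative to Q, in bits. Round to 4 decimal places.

H(P,Q) = −Σ p·log₂ q.
  −0.52·log₂(0.04) = 2.41481
  −0.33·log₂(0.45) = 0.38016
  −0.01·log₂(0.30) = 0.01737
  −0.14·log₂(0.21) = 0.31522
H(P,Q) = 3.1276 bits.

3.1276 bits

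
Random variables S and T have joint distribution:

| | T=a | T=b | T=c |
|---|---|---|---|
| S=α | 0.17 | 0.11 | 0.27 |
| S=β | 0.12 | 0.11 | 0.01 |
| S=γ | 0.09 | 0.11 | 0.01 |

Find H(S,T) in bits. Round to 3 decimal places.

H(S,T) = −Σ p(x,y)·log₂ p(x,y) over all 9 cells.
  cell (α,a): −0.17·log₂0.17 = 0.4346
  cell (α,b): −0.11·log₂0.11 = 0.3503
  cell (α,c): −0.27·log₂0.27 = 0.5100
  cell (β,a): −0.12·log₂0.12 = 0.3671
  cell (β,b): −0.11·log₂0.11 = 0.3503
  cell (β,c): −0.01·log₂0.01 = 0.0664
  cell (γ,a): −0.09·log₂0.09 = 0.3127
  cell (γ,b): −0.11·log₂0.11 = 0.3503
  cell (γ,c): −0.01·log₂0.01 = 0.0664
Sum = 2.808 bits.

2.808 bits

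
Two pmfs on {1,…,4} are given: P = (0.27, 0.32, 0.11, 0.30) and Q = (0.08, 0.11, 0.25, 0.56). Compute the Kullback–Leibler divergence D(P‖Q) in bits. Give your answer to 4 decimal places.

0.5664 bits

D(P‖Q) = Σ p·log₂(p/q).
  0.27·log₂(0.27/0.08) = 0.47382
  0.32·log₂(0.32/0.11) = 0.49298
  0.11·log₂(0.11/0.25) = -0.13029
  0.30·log₂(0.30/0.56) = -0.27014
D(P‖Q) = 0.5664 bits.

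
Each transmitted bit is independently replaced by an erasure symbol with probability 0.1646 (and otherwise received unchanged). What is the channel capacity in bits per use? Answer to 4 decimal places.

0.8354 bits

Binary erasure channel: capacity C = 1 − ε.
C = 1 − 0.1646 = 0.8354 bits per channel use.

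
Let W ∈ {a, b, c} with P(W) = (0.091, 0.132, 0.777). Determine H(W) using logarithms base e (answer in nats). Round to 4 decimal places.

H(W) = −Σ p·ln p.
  −(0.091)·ln(0.091) = 0.21812
  −(0.132)·ln(0.132) = 0.26729
  −(0.777)·ln(0.777) = 0.19605
Sum: 0.21812 + 0.26729 + 0.19605 = 0.6815 nats.

0.6815 nats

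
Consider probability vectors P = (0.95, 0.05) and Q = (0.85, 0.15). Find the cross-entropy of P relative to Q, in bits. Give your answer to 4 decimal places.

H(P,Q) = −Σ p·log₂ q.
  −0.95·log₂(0.85) = 0.22274
  −0.05·log₂(0.15) = 0.13685
H(P,Q) = 0.3596 bits.

0.3596 bits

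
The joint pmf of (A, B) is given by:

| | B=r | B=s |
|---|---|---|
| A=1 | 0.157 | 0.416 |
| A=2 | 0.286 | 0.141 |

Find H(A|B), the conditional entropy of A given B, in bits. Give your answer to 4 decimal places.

Chain rule: H(A|B) = H(A,B) − H(B).
Marginals: p(A) = (0.5730, 0.4270), p(B) = (0.4430, 0.5570).
H(A,B) = 1.8607 bits; H(B) = 0.9906 bits.
H(A|B) = 1.8607 − 0.9906 = 0.8701 bits.

0.8701 bits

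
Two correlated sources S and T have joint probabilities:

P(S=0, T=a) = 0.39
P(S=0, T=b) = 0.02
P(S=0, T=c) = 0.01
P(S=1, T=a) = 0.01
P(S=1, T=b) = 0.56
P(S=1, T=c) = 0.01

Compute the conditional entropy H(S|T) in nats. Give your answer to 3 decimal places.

Chain rule: H(S|T) = H(S,T) − H(T).
Marginals: p(S) = (0.4200, 0.5800), p(T) = (0.4000, 0.5800, 0.0200).
H(S,T) = 0.9083 nats; H(T) = 0.7607 nats.
H(S|T) = 0.9083 − 0.7607 = 0.148 nats.

0.148 nats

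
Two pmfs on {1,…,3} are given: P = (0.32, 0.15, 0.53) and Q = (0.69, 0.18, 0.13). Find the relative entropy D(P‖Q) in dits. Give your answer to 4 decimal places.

D(P‖Q) = Σ p·log₁₀(p/q).
  0.32·log₁₀(0.32/0.69) = -0.10678
  0.15·log₁₀(0.15/0.18) = -0.01188
  0.53·log₁₀(0.53/0.13) = 0.32348
D(P‖Q) = 0.2048 dits.

0.2048 dits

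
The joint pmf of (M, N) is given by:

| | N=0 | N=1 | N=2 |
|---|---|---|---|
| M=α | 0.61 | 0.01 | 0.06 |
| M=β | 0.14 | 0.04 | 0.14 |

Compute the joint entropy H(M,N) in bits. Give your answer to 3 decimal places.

H(M,N) = −Σ p(x,y)·log₂ p(x,y) over all 6 cells.
  cell (α,0): −0.61·log₂0.61 = 0.4350
  cell (α,1): −0.01·log₂0.01 = 0.0664
  cell (α,2): −0.06·log₂0.06 = 0.2435
  cell (β,0): −0.14·log₂0.14 = 0.3971
  cell (β,1): −0.04·log₂0.04 = 0.1858
  cell (β,2): −0.14·log₂0.14 = 0.3971
Sum = 1.725 bits.

1.725 bits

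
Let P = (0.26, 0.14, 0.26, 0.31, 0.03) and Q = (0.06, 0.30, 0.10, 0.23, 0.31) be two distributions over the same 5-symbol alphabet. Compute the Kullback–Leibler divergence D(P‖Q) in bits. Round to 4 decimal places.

D(P‖Q) = Σ p·log₂(p/q).
  0.26·log₂(0.26/0.06) = 0.55002
  0.14·log₂(0.14/0.30) = -0.15393
  0.26·log₂(0.26/0.10) = 0.35841
  0.31·log₂(0.31/0.23) = 0.13350
  0.03·log₂(0.03/0.31) = -0.10108
D(P‖Q) = 0.7869 bits.

0.7869 bits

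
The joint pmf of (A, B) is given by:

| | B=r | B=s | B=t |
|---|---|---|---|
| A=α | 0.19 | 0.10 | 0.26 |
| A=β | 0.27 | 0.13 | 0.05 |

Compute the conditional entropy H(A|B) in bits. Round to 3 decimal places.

0.875 bits

Chain rule: H(A|B) = H(A,B) − H(B).
Marginals: p(A) = (0.5500, 0.4500), p(B) = (0.4600, 0.2300, 0.3100).
H(A,B) = 2.4015 bits; H(B) = 1.5268 bits.
H(A|B) = 2.4015 − 1.5268 = 0.875 bits.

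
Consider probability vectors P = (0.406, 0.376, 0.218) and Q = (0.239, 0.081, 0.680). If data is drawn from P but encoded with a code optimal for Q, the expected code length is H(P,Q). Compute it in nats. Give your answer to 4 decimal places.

1.6102 nats

H(P,Q) = −Σ p·ln q.
  −0.406·ln(0.239) = 0.58110
  −0.376·ln(0.081) = 0.94500
  −0.218·ln(0.680) = 0.08407
H(P,Q) = 1.6102 nats.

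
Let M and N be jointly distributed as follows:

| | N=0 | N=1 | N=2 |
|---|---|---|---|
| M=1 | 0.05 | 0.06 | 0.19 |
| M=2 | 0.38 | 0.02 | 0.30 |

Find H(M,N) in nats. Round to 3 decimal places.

1.441 nats

H(M,N) = −Σ p(x,y)·ln p(x,y) over all 6 cells.
  cell (1,0): −0.05·ln0.05 = 0.1498
  cell (1,1): −0.06·ln0.06 = 0.1688
  cell (1,2): −0.19·ln0.19 = 0.3155
  cell (2,0): −0.38·ln0.38 = 0.3677
  cell (2,1): −0.02·ln0.02 = 0.0782
  cell (2,2): −0.30·ln0.30 = 0.3612
Sum = 1.441 nats.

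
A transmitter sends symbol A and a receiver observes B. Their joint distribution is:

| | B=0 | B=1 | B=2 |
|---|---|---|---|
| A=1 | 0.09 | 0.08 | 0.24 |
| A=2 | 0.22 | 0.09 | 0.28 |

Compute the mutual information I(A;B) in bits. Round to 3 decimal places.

Marginals: p(A) = (0.4100, 0.5900), p(B) = (0.3100, 0.1700, 0.5200).
I(A;B) = Σ p(x,y)·log₂[p(x,y)/(p(x)p(y))].
  (1,0): 0.09·log₂(0.7081) = -0.0448
  (1,1): 0.08·log₂(1.1478) = 0.0159
  (1,2): 0.24·log₂(1.1257) = 0.0410
  (2,0): 0.22·log₂(1.2028) = 0.0586
  (2,1): 0.09·log₂(0.8973) = -0.0141
  (2,2): 0.28·log₂(0.9126) = -0.0369
Sum = 0.020 bits.

0.020 bits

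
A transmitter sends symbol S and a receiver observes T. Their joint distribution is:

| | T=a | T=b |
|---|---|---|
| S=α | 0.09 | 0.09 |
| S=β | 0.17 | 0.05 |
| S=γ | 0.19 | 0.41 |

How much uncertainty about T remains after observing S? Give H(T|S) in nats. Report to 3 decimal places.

Marginals: p(S) = (0.1800, 0.2200, 0.6000), p(T) = (0.4500, 0.5500).
H(T|S) = Σ p(S) · H(T|S=·).
  S=α: p=0.1800, H(T|S=α) = 0.6931
  S=β: p=0.2200, H(T|S=β) = 0.5360
  S=γ: p=0.6000, H(T|S=γ) = 0.6243
Weighted sum = 0.617 nats.

0.617 nats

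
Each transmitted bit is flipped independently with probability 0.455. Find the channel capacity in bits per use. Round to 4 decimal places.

Binary symmetric channel: C = 1 − h₂(ε) where h₂ is the binary entropy function.
h₂(0.455) = −0.455·log₂0.455 − 0.545·log₂0.545 = 0.9941.
C = 1 − 0.9941 = 0.0059 bits per channel use.

0.0059 bits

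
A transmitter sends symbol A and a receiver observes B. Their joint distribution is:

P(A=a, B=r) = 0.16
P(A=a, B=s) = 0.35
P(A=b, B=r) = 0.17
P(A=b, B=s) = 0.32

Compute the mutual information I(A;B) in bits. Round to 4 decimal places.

0.0009 bits

Marginals: p(A) = (0.5100, 0.4900), p(B) = (0.3300, 0.6700).
I(A;B) = Σ p(x,y)·log₂[p(x,y)/(p(x)p(y))].
  (a,r): 0.16·log₂(0.9507) = -0.01167
  (a,s): 0.35·log₂(1.0243) = 0.01212
  (b,r): 0.17·log₂(1.0513) = 0.01228
  (b,s): 0.32·log₂(0.9747) = -0.01182
Sum = 0.0009 bits.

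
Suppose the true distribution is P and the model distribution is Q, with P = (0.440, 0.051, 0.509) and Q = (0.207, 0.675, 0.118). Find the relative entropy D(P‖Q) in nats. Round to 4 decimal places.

0.9441 nats

D(P‖Q) = Σ p·ln(p/q).
  0.440·ln(0.440/0.207) = 0.33178
  0.051·ln(0.051/0.675) = -0.13173
  0.509·ln(0.509/0.118) = 0.74404
D(P‖Q) = 0.9441 nats.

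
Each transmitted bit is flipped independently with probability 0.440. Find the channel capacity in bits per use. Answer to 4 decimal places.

Binary symmetric channel: C = 1 − h₂(ε) where h₂ is the binary entropy function.
h₂(0.440) = −0.440·log₂0.440 − 0.560·log₂0.560 = 0.9896.
C = 1 − 0.9896 = 0.0104 bits per channel use.

0.0104 bits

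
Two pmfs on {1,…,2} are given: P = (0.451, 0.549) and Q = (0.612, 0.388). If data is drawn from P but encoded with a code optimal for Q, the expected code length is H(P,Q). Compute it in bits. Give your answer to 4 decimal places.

H(P,Q) = −Σ p·log₂ q.
  −0.451·log₂(0.612) = 0.31949
  −0.549·log₂(0.388) = 0.74986
H(P,Q) = 1.0694 bits.

1.0694 bits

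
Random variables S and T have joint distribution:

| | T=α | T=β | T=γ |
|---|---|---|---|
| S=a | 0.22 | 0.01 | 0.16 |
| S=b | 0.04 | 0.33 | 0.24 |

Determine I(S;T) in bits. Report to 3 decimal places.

Marginals: p(S) = (0.3900, 0.6100), p(T) = (0.2600, 0.3400, 0.4000).
I(S;T) = Σ p(x,y)·log₂[p(x,y)/(p(x)p(y))].
  (a,α): 0.22·log₂(2.1696) = 0.2458
  (a,β): 0.01·log₂(0.0754) = -0.0373
  (a,γ): 0.16·log₂(1.0256) = 0.0058
  (b,α): 0.04·log₂(0.2522) = -0.0795
  (b,β): 0.33·log₂(1.5911) = 0.2211
  (b,γ): 0.24·log₂(0.9836) = -0.0057
Sum = 0.350 bits.

0.350 bits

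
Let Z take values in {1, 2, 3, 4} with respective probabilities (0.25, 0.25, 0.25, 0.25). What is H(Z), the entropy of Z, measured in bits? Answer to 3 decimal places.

2.000 bits

H(Z) = −Σ p·log₂ p.
  −(0.25)·log₂(0.25) = 0.5000
  −(0.25)·log₂(0.25) = 0.5000
  −(0.25)·log₂(0.25) = 0.5000
  −(0.25)·log₂(0.25) = 0.5000
Sum: 0.5000 + 0.5000 + 0.5000 + 0.5000 = 2.000 bits.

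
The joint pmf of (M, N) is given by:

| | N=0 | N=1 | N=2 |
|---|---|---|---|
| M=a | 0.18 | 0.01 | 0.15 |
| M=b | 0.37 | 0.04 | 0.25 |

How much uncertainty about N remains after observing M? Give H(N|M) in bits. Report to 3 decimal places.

1.214 bits

Marginals: p(M) = (0.3400, 0.6600), p(N) = (0.5500, 0.0500, 0.4000).
H(N|M) = Σ p(M) · H(N|M=·).
  M=a: p=0.3400, H(N|M=a) = 1.1562
  M=b: p=0.6600, H(N|M=b) = 1.2437
Weighted sum = 1.214 bits.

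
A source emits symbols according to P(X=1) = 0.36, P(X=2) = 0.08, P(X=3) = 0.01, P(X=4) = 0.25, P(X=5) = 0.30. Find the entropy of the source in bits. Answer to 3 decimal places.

1.910 bits

H(X) = −Σ p·log₂ p.
  −(0.36)·log₂(0.36) = 0.5306
  −(0.08)·log₂(0.08) = 0.2915
  −(0.01)·log₂(0.01) = 0.0664
  −(0.25)·log₂(0.25) = 0.5000
  −(0.30)·log₂(0.30) = 0.5211
Sum: 0.5306 + 0.2915 + 0.0664 + 0.5000 + 0.5211 = 1.910 bits.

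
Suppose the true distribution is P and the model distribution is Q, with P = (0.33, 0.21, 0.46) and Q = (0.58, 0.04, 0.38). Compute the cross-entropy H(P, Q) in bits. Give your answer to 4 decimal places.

H(P,Q) = −Σ p·log₂ q.
  −0.33·log₂(0.58) = 0.25934
  −0.21·log₂(0.04) = 0.97521
  −0.46·log₂(0.38) = 0.64213
H(P,Q) = 1.8767 bits.

1.8767 bits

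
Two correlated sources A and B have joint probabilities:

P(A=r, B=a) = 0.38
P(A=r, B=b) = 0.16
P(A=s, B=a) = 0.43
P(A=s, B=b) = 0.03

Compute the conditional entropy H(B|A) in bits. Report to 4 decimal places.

0.6334 bits

Marginals: p(A) = (0.5400, 0.4600), p(B) = (0.8100, 0.1900).
H(B|A) = Σ p(A) · H(B|A=·).
  A=r: p=0.5400, H(B|A=r) = 0.8767
  A=s: p=0.4600, H(B|A=s) = 0.3478
Weighted sum = 0.6334 bits.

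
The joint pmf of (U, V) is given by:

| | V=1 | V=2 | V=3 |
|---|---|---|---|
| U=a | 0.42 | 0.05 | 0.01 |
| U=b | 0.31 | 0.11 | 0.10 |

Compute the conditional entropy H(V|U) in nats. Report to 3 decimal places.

0.704 nats

Marginals: p(U) = (0.4800, 0.5200), p(V) = (0.7300, 0.1600, 0.1100).
H(V|U) = Σ p(U) · H(V|U=·).
  U=a: p=0.4800, H(V|U=a) = 0.4331
  U=b: p=0.5200, H(V|U=b) = 0.9540
Weighted sum = 0.704 nats.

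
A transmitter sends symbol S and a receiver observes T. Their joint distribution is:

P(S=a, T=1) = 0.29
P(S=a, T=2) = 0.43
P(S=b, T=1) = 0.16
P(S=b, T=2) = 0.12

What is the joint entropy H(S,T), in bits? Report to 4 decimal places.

1.8316 bits

H(S,T) = −Σ p(x,y)·log₂ p(x,y) over all 4 cells.
  cell (a,1): −0.29·log₂0.29 = 0.51790
  cell (a,2): −0.43·log₂0.43 = 0.52356
  cell (b,1): −0.16·log₂0.16 = 0.42302
  cell (b,2): −0.12·log₂0.12 = 0.36707
Sum = 1.8316 bits.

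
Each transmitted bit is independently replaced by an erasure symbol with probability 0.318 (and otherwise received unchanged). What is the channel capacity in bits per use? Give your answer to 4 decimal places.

Binary erasure channel: capacity C = 1 − ε.
C = 1 − 0.318 = 0.6820 bits per channel use.

0.6820 bits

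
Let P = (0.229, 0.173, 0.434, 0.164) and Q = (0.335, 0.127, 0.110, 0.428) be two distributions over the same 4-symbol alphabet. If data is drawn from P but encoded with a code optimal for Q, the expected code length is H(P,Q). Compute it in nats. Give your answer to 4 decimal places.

1.7046 nats

H(P,Q) = −Σ p·ln q.
  −0.229·ln(0.335) = 0.25044
  −0.173·ln(0.127) = 0.35700
  −0.434·ln(0.110) = 0.95796
  −0.164·ln(0.428) = 0.13918
H(P,Q) = 1.7046 nats.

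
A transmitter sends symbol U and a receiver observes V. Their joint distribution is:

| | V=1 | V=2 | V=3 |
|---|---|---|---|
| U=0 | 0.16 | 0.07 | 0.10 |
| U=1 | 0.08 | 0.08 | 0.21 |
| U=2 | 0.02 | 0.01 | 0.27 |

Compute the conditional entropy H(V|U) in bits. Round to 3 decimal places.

1.189 bits

Marginals: p(U) = (0.3300, 0.3700, 0.3000), p(V) = (0.2600, 0.1600, 0.5800).
H(V|U) = Σ p(U) · H(V|U=·).
  U=0: p=0.3300, H(V|U=0) = 1.5029
  U=1: p=0.3700, H(V|U=1) = 1.4192
  U=2: p=0.3000, H(V|U=2) = 0.5608
Weighted sum = 1.189 bits.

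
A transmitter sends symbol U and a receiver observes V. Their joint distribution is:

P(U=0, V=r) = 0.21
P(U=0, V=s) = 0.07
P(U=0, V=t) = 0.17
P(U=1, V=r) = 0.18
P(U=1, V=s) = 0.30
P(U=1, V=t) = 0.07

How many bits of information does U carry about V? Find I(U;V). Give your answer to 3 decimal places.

Marginals: p(U) = (0.4500, 0.5500), p(V) = (0.3900, 0.3700, 0.2400).
I(U;V) = Σ p(x,y)·log₂[p(x,y)/(p(x)p(y))].
  (0,r): 0.21·log₂(1.1966) = 0.0544
  (0,s): 0.07·log₂(0.4204) = -0.0875
  (0,t): 0.17·log₂(1.5741) = 0.1113
  (1,r): 0.18·log₂(0.8392) = -0.0455
  (1,s): 0.30·log₂(1.4742) = 0.1680
  (1,t): 0.07·log₂(0.5303) = -0.0641
Sum = 0.137 bits.

0.137 bits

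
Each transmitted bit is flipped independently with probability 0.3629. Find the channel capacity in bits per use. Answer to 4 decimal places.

Binary symmetric channel: C = 1 − h₂(ε) where h₂ is the binary entropy function.
h₂(0.3629) = −0.3629·log₂0.3629 − 0.6371·log₂0.6371 = 0.9451.
C = 1 − 0.9451 = 0.0549 bits per channel use.

0.0549 bits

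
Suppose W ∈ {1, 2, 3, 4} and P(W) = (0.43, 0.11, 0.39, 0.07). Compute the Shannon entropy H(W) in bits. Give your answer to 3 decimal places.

H(W) = −Σ p·log₂ p.
  −(0.43)·log₂(0.43) = 0.5236
  −(0.11)·log₂(0.11) = 0.3503
  −(0.39)·log₂(0.39) = 0.5298
  −(0.07)·log₂(0.07) = 0.2686
Sum: 0.5236 + 0.3503 + 0.5298 + 0.2686 = 1.672 bits.

1.672 bits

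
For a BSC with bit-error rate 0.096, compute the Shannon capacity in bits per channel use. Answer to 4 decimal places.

0.5438 bits

Binary symmetric channel: C = 1 − h₂(ε) where h₂ is the binary entropy function.
h₂(0.096) = −0.096·log₂0.096 − 0.904·log₂0.904 = 0.4562.
C = 1 − 0.4562 = 0.5438 bits per channel use.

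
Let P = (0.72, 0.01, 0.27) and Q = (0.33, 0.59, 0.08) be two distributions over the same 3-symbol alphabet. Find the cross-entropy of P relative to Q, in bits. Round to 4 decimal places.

2.1431 bits

H(P,Q) = −Σ p·log₂ q.
  −0.72·log₂(0.33) = 1.15161
  −0.01·log₂(0.59) = 0.00761
  −0.27·log₂(0.08) = 0.98384
H(P,Q) = 2.1431 bits.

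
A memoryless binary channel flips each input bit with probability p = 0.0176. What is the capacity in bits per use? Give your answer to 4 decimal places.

Binary symmetric channel: C = 1 − h₂(ε) where h₂ is the binary entropy function.
h₂(0.0176) = −0.0176·log₂0.0176 − 0.9824·log₂0.9824 = 0.1277.
C = 1 − 0.1277 = 0.8723 bits per channel use.

0.8723 bits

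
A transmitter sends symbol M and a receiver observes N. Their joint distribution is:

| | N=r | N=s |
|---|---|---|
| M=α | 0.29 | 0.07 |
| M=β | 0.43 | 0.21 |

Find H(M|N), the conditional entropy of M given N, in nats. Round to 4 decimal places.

0.6428 nats

Chain rule: H(M|N) = H(M,N) − H(N).
Marginals: p(M) = (0.3600, 0.6400), p(N) = (0.7200, 0.2800).
H(M,N) = 1.2358 nats; H(N) = 0.5930 nats.
H(M|N) = 1.2358 − 0.5930 = 0.6428 nats.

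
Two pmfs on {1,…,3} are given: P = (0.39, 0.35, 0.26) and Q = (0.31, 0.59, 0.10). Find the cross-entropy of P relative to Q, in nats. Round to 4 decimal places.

1.2401 nats

H(P,Q) = −Σ p·ln q.
  −0.39·ln(0.31) = 0.45676
  −0.35·ln(0.59) = 0.18467
  −0.26·ln(0.10) = 0.59867
H(P,Q) = 1.2401 nats.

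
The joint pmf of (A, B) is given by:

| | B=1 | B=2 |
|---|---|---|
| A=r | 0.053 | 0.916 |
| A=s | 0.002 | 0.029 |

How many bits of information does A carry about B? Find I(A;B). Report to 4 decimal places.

Marginals: p(A) = (0.9690, 0.0310), p(B) = (0.0550, 0.9450).
I(A;B) = Σ p(x,y)·log₂[p(x,y)/(p(x)p(y))].
  (r,1): 0.053·log₂(0.9945) = -0.00042
  (r,2): 0.916·log₂(1.0003) = 0.00043
  (s,1): 0.002·log₂(1.1730) = 0.00046
  (s,2): 0.029·log₂(0.9899) = -0.00042
Sum = 0.0000 bits.

0.0000 bits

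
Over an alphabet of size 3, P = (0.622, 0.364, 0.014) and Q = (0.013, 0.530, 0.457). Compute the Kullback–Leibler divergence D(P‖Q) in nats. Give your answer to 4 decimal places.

D(P‖Q) = Σ p·ln(p/q).
  0.622·ln(0.622/0.013) = 2.40589
  0.364·ln(0.364/0.530) = -0.13676
  0.014·ln(0.014/0.457) = -0.04880
D(P‖Q) = 2.2203 nats.

2.2203 nats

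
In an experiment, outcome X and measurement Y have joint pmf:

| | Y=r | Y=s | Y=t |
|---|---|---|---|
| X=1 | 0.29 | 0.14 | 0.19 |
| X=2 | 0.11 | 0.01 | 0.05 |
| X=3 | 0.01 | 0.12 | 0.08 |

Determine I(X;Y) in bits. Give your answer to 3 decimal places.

Marginals: p(X) = (0.6200, 0.1700, 0.2100), p(Y) = (0.4100, 0.2700, 0.3200).
I(X;Y) = Σ p(x,y)·log₂[p(x,y)/(p(x)p(y))].
  (1,r): 0.29·log₂(1.1408) = 0.0551
  (1,s): 0.14·log₂(0.8363) = -0.0361
  (1,t): 0.19·log₂(0.9577) = -0.0119
  (2,r): 0.11·log₂(1.5782) = 0.0724
  (2,s): 0.01·log₂(0.2179) = -0.0220
  (2,t): 0.05·log₂(0.9191) = -0.0061
  (3,r): 0.01·log₂(0.1161) = -0.0311
  (3,s): 0.12·log₂(2.1164) = 0.1298
  (3,t): 0.08·log₂(1.1905) = 0.0201
Sum = 0.170 bits.

0.170 bits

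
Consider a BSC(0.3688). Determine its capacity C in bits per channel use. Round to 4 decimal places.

0.0503 bits

Binary symmetric channel: C = 1 − h₂(ε) where h₂ is the binary entropy function.
h₂(0.3688) = −0.3688·log₂0.3688 − 0.6312·log₂0.6312 = 0.9497.
C = 1 − 0.9497 = 0.0503 bits per channel use.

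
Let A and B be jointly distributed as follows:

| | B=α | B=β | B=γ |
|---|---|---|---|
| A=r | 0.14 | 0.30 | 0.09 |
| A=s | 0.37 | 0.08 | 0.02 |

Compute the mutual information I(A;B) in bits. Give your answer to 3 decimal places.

0.208 bits

Marginals: p(A) = (0.5300, 0.4700), p(B) = (0.5100, 0.3800, 0.1100).
I(A;B) = Σ p(x,y)·log₂[p(x,y)/(p(x)p(y))].
  (r,α): 0.14·log₂(0.5179) = -0.1329
  (r,β): 0.30·log₂(1.4896) = 0.1725
  (r,γ): 0.09·log₂(1.5437) = 0.0564
  (s,α): 0.37·log₂(1.5436) = 0.2317
  (s,β): 0.08·log₂(0.4479) = -0.0927
  (s,γ): 0.02·log₂(0.3868) = -0.0274
Sum = 0.208 bits.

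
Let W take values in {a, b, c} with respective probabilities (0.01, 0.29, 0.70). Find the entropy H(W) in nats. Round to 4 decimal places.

0.6547 nats

H(W) = −Σ p·ln p.
  −(0.01)·ln(0.01) = 0.04605
  −(0.29)·ln(0.29) = 0.35898
  −(0.70)·ln(0.70) = 0.24967
Sum: 0.04605 + 0.35898 + 0.24967 = 0.6547 nats.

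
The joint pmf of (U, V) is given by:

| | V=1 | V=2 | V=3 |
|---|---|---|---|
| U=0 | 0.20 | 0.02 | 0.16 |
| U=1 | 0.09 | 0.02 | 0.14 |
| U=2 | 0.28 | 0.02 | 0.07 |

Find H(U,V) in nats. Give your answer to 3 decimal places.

1.884 nats

H(U,V) = −Σ p(x,y)·ln p(x,y) over all 9 cells.
  cell (0,1): −0.20·ln0.20 = 0.3219
  cell (0,2): −0.02·ln0.02 = 0.0782
  cell (0,3): −0.16·ln0.16 = 0.2932
  cell (1,1): −0.09·ln0.09 = 0.2167
  cell (1,2): −0.02·ln0.02 = 0.0782
  cell (1,3): −0.14·ln0.14 = 0.2753
  cell (2,1): −0.28·ln0.28 = 0.3564
  cell (2,2): −0.02·ln0.02 = 0.0782
  cell (2,3): −0.07·ln0.07 = 0.1861
Sum = 1.884 nats.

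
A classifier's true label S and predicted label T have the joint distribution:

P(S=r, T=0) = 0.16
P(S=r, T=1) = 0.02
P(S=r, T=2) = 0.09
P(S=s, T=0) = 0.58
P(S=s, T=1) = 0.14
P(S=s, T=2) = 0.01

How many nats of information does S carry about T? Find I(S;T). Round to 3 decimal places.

Marginals: p(S) = (0.2700, 0.7300), p(T) = (0.7400, 0.1600, 0.1000).
I(S;T) = Σ p(x,y)·ln[p(x,y)/(p(x)p(y))].
  (r,0): 0.16·ln(0.8008) = -0.0355
  (r,1): 0.02·ln(0.4630) = -0.0154
  (r,2): 0.09·ln(3.3333) = 0.1084
  (s,0): 0.58·ln(1.0737) = 0.0412
  (s,1): 0.14·ln(1.1986) = 0.0254
  (s,2): 0.01·ln(0.1370) = -0.0199
Sum = 0.104 nats.

0.104 nats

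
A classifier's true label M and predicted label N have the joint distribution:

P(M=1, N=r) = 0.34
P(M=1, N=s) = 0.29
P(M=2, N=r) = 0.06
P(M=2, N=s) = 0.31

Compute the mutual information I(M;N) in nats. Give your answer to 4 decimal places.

Marginals: p(M) = (0.6300, 0.3700), p(N) = (0.4000, 0.6000).
I(M;N) = H(M) + H(N) − H(M,N).
H(M) = 0.6590, H(N) = 0.6730, H(M,N) = 1.2577.
I(M;N) = 0.6590 + 0.6730 − 1.2577 = 0.0743 nats.

0.0743 nats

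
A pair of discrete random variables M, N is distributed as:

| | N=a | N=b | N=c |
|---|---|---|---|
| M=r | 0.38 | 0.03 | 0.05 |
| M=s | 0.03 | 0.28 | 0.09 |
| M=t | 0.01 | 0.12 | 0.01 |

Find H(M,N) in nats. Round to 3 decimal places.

1.648 nats

H(M,N) = −Σ p(x,y)·ln p(x,y) over all 9 cells.
  cell (r,a): −0.38·ln0.38 = 0.3677
  cell (r,b): −0.03·ln0.03 = 0.1052
  cell (r,c): −0.05·ln0.05 = 0.1498
  cell (s,a): −0.03·ln0.03 = 0.1052
  cell (s,b): −0.28·ln0.28 = 0.3564
  cell (s,c): −0.09·ln0.09 = 0.2167
  cell (t,a): −0.01·ln0.01 = 0.0461
  cell (t,b): −0.12·ln0.12 = 0.2544
  cell (t,c): −0.01·ln0.01 = 0.0461
Sum = 1.648 nats.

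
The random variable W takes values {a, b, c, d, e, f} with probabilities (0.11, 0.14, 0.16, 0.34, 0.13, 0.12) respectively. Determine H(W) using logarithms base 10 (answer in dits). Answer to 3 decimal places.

H(W) = −Σ p·log₁₀ p.
  −(0.11)·log₁₀(0.11) = 0.1054
  −(0.14)·log₁₀(0.14) = 0.1195
  −(0.16)·log₁₀(0.16) = 0.1273
  −(0.34)·log₁₀(0.34) = 0.1593
  −(0.13)·log₁₀(0.13) = 0.1152
  −(0.12)·log₁₀(0.12) = 0.1105
Sum: 0.1054 + 0.1195 + 0.1273 + 0.1593 + 0.1152 + 0.1105 = 0.737 dits.

0.737 dits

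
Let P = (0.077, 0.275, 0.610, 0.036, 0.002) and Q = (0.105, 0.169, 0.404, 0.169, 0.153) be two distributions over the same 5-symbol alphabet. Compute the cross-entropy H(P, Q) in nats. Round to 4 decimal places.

H(P,Q) = −Σ p·ln q.
  −0.077·ln(0.105) = 0.17354
  −0.275·ln(0.169) = 0.48891
  −0.610·ln(0.404) = 0.55287
  −0.036·ln(0.169) = 0.06400
  −0.002·ln(0.153) = 0.00375
H(P,Q) = 1.2831 nats.

1.2831 nats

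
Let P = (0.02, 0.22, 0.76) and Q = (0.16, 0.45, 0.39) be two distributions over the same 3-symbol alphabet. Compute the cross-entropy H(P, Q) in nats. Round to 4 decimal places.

H(P,Q) = −Σ p·ln q.
  −0.02·ln(0.16) = 0.03665
  −0.22·ln(0.45) = 0.17567
  −0.76·ln(0.39) = 0.71562
H(P,Q) = 0.9279 nats.

0.9279 nats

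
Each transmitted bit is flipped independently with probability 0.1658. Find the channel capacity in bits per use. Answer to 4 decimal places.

Binary symmetric channel: C = 1 − h₂(ε) where h₂ is the binary entropy function.
h₂(0.1658) = −0.1658·log₂0.1658 − 0.8342·log₂0.8342 = 0.6480.
C = 1 − 0.6480 = 0.3520 bits per channel use.

0.3520 bits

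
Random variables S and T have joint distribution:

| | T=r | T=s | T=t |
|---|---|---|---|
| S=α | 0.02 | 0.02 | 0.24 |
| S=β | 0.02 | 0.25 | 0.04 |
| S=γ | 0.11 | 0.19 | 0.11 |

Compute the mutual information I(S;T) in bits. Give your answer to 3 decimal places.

Marginals: p(S) = (0.2800, 0.3100, 0.4100), p(T) = (0.1500, 0.4600, 0.3900).
I(S;T) = H(S) + H(T) − H(S,T).
H(S) = 1.5654, H(T) = 1.4557, H(S,T) = 2.6743.
I(S;T) = 1.5654 + 1.4557 − 2.6743 = 0.347 bits.

0.347 bits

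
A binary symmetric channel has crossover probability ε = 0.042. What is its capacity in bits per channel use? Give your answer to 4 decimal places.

0.7486 bits

Binary symmetric channel: C = 1 − h₂(ε) where h₂ is the binary entropy function.
h₂(0.042) = −0.042·log₂0.042 − 0.958·log₂0.958 = 0.2514.
C = 1 − 0.2514 = 0.7486 bits per channel use.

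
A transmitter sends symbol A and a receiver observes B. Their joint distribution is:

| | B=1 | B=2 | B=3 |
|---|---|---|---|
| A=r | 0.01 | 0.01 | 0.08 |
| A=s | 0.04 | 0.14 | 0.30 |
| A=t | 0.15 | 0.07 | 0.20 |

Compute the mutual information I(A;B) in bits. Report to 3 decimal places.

0.095 bits

Marginals: p(A) = (0.1000, 0.4800, 0.4200), p(B) = (0.2000, 0.2200, 0.5800).
I(A;B) = H(A) + H(B) − H(A,B).
H(A) = 1.3661, H(B) = 1.4008, H(A,B) = 2.6718.
I(A;B) = 1.3661 + 1.4008 − 2.6718 = 0.095 bits.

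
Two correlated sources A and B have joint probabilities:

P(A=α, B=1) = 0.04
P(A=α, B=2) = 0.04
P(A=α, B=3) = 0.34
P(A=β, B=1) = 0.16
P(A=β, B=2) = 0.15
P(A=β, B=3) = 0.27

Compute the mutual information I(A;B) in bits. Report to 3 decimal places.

0.092 bits

Marginals: p(A) = (0.4200, 0.5800), p(B) = (0.2000, 0.1900, 0.6100).
I(A;B) = Σ p(x,y)·log₂[p(x,y)/(p(x)p(y))].
  (α,1): 0.04·log₂(0.4762) = -0.0428
  (α,2): 0.04·log₂(0.5013) = -0.0399
  (α,3): 0.34·log₂(1.3271) = 0.1388
  (β,1): 0.16·log₂(1.3793) = 0.0742
  (β,2): 0.15·log₂(1.3612) = 0.0667
  (β,3): 0.27·log₂(0.7631) = -0.1053
Sum = 0.092 bits.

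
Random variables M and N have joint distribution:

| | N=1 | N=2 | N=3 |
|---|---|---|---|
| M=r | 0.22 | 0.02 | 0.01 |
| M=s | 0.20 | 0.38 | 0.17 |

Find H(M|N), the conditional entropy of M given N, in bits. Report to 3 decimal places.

0.590 bits

Marginals: p(M) = (0.2500, 0.7500), p(N) = (0.4200, 0.4000, 0.1800).
H(M|N) = Σ p(N) · H(M|N=·).
  N=1: p=0.4200, H(M|N=1) = 0.9984
  N=2: p=0.4000, H(M|N=2) = 0.2864
  N=3: p=0.1800, H(M|N=3) = 0.3095
Weighted sum = 0.590 bits.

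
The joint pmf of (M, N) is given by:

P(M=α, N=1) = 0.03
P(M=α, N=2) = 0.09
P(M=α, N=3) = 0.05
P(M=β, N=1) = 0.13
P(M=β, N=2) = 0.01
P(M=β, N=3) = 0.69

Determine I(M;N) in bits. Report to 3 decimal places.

0.235 bits

Marginals: p(M) = (0.1700, 0.8300), p(N) = (0.1600, 0.1000, 0.7400).
I(M;N) = Σ p(x,y)·log₂[p(x,y)/(p(x)p(y))].
  (α,1): 0.03·log₂(1.1029) = 0.0042
  (α,2): 0.09·log₂(5.2941) = 0.2164
  (α,3): 0.05·log₂(0.3975) = -0.0666
  (β,1): 0.13·log₂(0.9789) = -0.0040
  (β,2): 0.01·log₂(0.1205) = -0.0305
  (β,3): 0.69·log₂(1.1234) = 0.1158
Sum = 0.235 bits.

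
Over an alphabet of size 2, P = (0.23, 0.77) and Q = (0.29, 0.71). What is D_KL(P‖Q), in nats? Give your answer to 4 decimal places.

0.0092 nats

D(P‖Q) = Σ p·ln(p/q).
  0.23·ln(0.23/0.29) = -0.05331
  0.77·ln(0.77/0.71) = 0.06247
D(P‖Q) = 0.0092 nats.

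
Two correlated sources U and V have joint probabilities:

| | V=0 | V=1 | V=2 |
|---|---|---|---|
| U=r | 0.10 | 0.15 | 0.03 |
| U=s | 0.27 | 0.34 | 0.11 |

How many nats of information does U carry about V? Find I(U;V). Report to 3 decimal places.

Marginals: p(U) = (0.2800, 0.7200), p(V) = (0.3700, 0.4900, 0.1400).
I(U;V) = Σ p(x,y)·ln[p(x,y)/(p(x)p(y))].
  (r,0): 0.10·ln(0.9653) = -0.0035
  (r,1): 0.15·ln(1.0933) = 0.0134
  (r,2): 0.03·ln(0.7653) = -0.0080
  (s,0): 0.27·ln(1.0135) = 0.0036
  (s,1): 0.34·ln(0.9637) = -0.0126
  (s,2): 0.11·ln(1.0913) = 0.0096
Sum = 0.002 nats.

0.002 nats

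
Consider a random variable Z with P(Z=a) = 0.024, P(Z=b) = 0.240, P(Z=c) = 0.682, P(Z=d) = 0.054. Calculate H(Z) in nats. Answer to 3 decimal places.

0.851 nats

H(Z) = −Σ p·ln p.
  −(0.024)·ln(0.024) = 0.0895
  −(0.240)·ln(0.240) = 0.3425
  −(0.682)·ln(0.682) = 0.2610
  −(0.054)·ln(0.054) = 0.1576
Sum: 0.0895 + 0.3425 + 0.2610 + 0.1576 = 0.851 nats.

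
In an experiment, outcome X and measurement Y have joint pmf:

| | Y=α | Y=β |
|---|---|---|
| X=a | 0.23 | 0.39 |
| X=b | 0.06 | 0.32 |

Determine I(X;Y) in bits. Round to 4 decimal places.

Marginals: p(X) = (0.6200, 0.3800), p(Y) = (0.2900, 0.7100).
I(X;Y) = Σ p(x,y)·log₂[p(x,y)/(p(x)p(y))].
  (a,α): 0.23·log₂(1.2792) = 0.08171
  (a,β): 0.39·log₂(0.8860) = -0.06813
  (b,α): 0.06·log₂(0.5445) = -0.05263
  (b,β): 0.32·log₂(1.1861) = 0.07878
Sum = 0.0397 bits.

0.0397 bits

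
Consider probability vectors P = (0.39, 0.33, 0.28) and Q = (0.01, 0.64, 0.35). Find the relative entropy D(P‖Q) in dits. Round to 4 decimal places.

0.4985 dits

D(P‖Q) = Σ p·log₁₀(p/q).
  0.39·log₁₀(0.39/0.01) = 0.62052
  0.33·log₁₀(0.33/0.64) = -0.09493
  0.28·log₁₀(0.28/0.35) = -0.02713
D(P‖Q) = 0.4985 dits.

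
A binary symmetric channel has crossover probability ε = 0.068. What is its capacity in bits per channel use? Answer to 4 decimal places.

0.6416 bits

Binary symmetric channel: C = 1 − h₂(ε) where h₂ is the binary entropy function.
h₂(0.068) = −0.068·log₂0.068 − 0.932·log₂0.932 = 0.3584.
C = 1 − 0.3584 = 0.6416 bits per channel use.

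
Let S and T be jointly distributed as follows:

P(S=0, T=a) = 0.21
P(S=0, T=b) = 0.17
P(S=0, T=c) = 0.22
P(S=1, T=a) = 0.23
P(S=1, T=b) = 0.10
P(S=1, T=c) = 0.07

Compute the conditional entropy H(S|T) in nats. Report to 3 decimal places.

Chain rule: H(S|T) = H(S,T) − H(T).
Marginals: p(S) = (0.6000, 0.4000), p(T) = (0.4400, 0.2700, 0.2900).
H(S,T) = 1.7165 nats; H(T) = 1.0737 nats.
H(S|T) = 1.7165 − 1.0737 = 0.643 nats.

0.643 nats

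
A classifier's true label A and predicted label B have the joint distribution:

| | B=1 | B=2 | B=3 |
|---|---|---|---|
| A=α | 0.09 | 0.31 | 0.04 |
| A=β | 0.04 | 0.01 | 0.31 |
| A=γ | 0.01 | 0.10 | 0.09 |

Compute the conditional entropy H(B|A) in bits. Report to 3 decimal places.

Marginals: p(A) = (0.4400, 0.3600, 0.2000), p(B) = (0.1400, 0.4200, 0.4400).
H(B|A) = Σ p(A) · H(B|A=·).
  A=α: p=0.4400, H(B|A=α) = 1.1388
  A=β: p=0.3600, H(B|A=β) = 0.6816
  A=γ: p=0.2000, H(B|A=γ) = 1.2345
Weighted sum = 0.993 bits.

0.993 bits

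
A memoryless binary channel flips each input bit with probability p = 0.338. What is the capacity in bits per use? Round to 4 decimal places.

0.0771 bits

Binary symmetric channel: C = 1 − h₂(ε) where h₂ is the binary entropy function.
h₂(0.338) = −0.338·log₂0.338 − 0.662·log₂0.662 = 0.9229.
C = 1 − 0.9229 = 0.0771 bits per channel use.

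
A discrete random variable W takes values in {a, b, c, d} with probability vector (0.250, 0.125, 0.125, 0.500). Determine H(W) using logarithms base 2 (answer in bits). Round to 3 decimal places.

1.750 bits

H(W) = −Σ p·log₂ p.
  −(0.250)·log₂(0.250) = 0.5000
  −(0.125)·log₂(0.125) = 0.3750
  −(0.125)·log₂(0.125) = 0.3750
  −(0.500)·log₂(0.500) = 0.5000
Sum: 0.5000 + 0.3750 + 0.3750 + 0.5000 = 1.750 bits.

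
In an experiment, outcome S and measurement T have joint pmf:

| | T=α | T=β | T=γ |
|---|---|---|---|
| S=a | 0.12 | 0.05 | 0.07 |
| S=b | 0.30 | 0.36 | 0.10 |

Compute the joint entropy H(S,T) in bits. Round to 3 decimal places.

2.236 bits

H(S,T) = −Σ p(x,y)·log₂ p(x,y) over all 6 cells.
  cell (a,α): −0.12·log₂0.12 = 0.3671
  cell (a,β): −0.05·log₂0.05 = 0.2161
  cell (a,γ): −0.07·log₂0.07 = 0.2686
  cell (b,α): −0.30·log₂0.30 = 0.5211
  cell (b,β): −0.36·log₂0.36 = 0.5306
  cell (b,γ): −0.10·log₂0.10 = 0.3322
Sum = 2.236 bits.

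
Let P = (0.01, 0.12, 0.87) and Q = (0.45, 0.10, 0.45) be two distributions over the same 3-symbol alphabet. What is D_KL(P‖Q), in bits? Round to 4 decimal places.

D(P‖Q) = Σ p·log₂(p/q).
  0.01·log₂(0.01/0.45) = -0.05492
  0.12·log₂(0.12/0.10) = 0.03156
  0.87·log₂(0.87/0.45) = 0.82745
D(P‖Q) = 0.8041 bits.

0.8041 bits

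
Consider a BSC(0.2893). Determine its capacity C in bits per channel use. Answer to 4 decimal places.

0.1322 bits

Binary symmetric channel: C = 1 − h₂(ε) where h₂ is the binary entropy function.
h₂(0.2893) = −0.2893·log₂0.2893 − 0.7107·log₂0.7107 = 0.8678.
C = 1 − 0.8678 = 0.1322 bits per channel use.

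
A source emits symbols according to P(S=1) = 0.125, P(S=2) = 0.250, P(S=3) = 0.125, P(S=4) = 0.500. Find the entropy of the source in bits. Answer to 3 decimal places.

H(S) = −Σ p·log₂ p.
  −(0.125)·log₂(0.125) = 0.3750
  −(0.250)·log₂(0.250) = 0.5000
  −(0.125)·log₂(0.125) = 0.3750
  −(0.500)·log₂(0.500) = 0.5000
Sum: 0.3750 + 0.5000 + 0.3750 + 0.5000 = 1.750 bits.

1.750 bits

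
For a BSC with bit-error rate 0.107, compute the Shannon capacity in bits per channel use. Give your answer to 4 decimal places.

0.5092 bits

Binary symmetric channel: C = 1 − h₂(ε) where h₂ is the binary entropy function.
h₂(0.107) = −0.107·log₂0.107 − 0.893·log₂0.893 = 0.4908.
C = 1 − 0.4908 = 0.5092 bits per channel use.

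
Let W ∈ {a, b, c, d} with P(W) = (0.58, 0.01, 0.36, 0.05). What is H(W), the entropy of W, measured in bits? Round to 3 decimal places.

1.269 bits

H(W) = −Σ p·log₂ p.
  −(0.58)·log₂(0.58) = 0.4558
  −(0.01)·log₂(0.01) = 0.0664
  −(0.36)·log₂(0.36) = 0.5306
  −(0.05)·log₂(0.05) = 0.2161
Sum: 0.4558 + 0.0664 + 0.5306 + 0.2161 = 1.269 bits.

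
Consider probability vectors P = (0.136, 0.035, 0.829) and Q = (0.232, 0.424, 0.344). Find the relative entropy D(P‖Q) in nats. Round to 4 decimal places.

D(P‖Q) = Σ p·ln(p/q).
  0.136·ln(0.136/0.232) = -0.07264
  0.035·ln(0.035/0.424) = -0.08730
  0.829·ln(0.829/0.344) = 0.72917
D(P‖Q) = 0.5692 nats.

0.5692 nats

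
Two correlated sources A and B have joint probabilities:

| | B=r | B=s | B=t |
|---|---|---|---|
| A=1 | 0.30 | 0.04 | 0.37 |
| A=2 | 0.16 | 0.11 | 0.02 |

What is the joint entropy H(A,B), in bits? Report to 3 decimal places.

2.124 bits

H(A,B) = −Σ p(x,y)·log₂ p(x,y) over all 6 cells.
  cell (1,r): −0.30·log₂0.30 = 0.5211
  cell (1,s): −0.04·log₂0.04 = 0.1858
  cell (1,t): −0.37·log₂0.37 = 0.5307
  cell (2,r): −0.16·log₂0.16 = 0.4230
  cell (2,s): −0.11·log₂0.11 = 0.3503
  cell (2,t): −0.02·log₂0.02 = 0.1129
Sum = 2.124 bits.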